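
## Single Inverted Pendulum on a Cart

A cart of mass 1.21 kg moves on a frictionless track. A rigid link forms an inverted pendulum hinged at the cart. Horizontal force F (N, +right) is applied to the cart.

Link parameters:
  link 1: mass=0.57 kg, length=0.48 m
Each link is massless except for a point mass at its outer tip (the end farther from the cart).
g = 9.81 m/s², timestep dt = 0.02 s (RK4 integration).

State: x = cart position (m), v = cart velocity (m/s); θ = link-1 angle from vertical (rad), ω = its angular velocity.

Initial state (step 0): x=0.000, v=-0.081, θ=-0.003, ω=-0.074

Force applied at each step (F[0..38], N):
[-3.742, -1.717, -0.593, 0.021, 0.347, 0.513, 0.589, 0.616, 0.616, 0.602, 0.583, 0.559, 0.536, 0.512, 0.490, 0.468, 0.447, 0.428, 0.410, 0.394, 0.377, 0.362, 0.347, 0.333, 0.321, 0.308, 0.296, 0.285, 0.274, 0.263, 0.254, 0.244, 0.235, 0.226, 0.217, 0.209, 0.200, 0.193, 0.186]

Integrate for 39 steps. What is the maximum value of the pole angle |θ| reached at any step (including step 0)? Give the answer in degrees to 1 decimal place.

apply F[0]=-3.742 → step 1: x=-0.002, v=-0.143, θ=-0.003, ω=0.053
apply F[1]=-1.717 → step 2: x=-0.005, v=-0.171, θ=-0.002, ω=0.110
apply F[2]=-0.593 → step 3: x=-0.009, v=-0.180, θ=0.001, ω=0.131
apply F[3]=+0.021 → step 4: x=-0.012, v=-0.180, θ=0.003, ω=0.131
apply F[4]=+0.347 → step 5: x=-0.016, v=-0.175, θ=0.006, ω=0.122
apply F[5]=+0.513 → step 6: x=-0.019, v=-0.167, θ=0.008, ω=0.109
apply F[6]=+0.589 → step 7: x=-0.023, v=-0.158, θ=0.010, ω=0.094
apply F[7]=+0.616 → step 8: x=-0.026, v=-0.149, θ=0.012, ω=0.080
apply F[8]=+0.616 → step 9: x=-0.029, v=-0.140, θ=0.013, ω=0.066
apply F[9]=+0.602 → step 10: x=-0.031, v=-0.132, θ=0.015, ω=0.054
apply F[10]=+0.583 → step 11: x=-0.034, v=-0.123, θ=0.016, ω=0.043
apply F[11]=+0.559 → step 12: x=-0.036, v=-0.116, θ=0.016, ω=0.033
apply F[12]=+0.536 → step 13: x=-0.039, v=-0.108, θ=0.017, ω=0.025
apply F[13]=+0.512 → step 14: x=-0.041, v=-0.101, θ=0.017, ω=0.018
apply F[14]=+0.490 → step 15: x=-0.043, v=-0.095, θ=0.018, ω=0.011
apply F[15]=+0.468 → step 16: x=-0.044, v=-0.089, θ=0.018, ω=0.006
apply F[16]=+0.447 → step 17: x=-0.046, v=-0.083, θ=0.018, ω=0.001
apply F[17]=+0.428 → step 18: x=-0.048, v=-0.078, θ=0.018, ω=-0.003
apply F[18]=+0.410 → step 19: x=-0.049, v=-0.073, θ=0.018, ω=-0.006
apply F[19]=+0.394 → step 20: x=-0.051, v=-0.068, θ=0.018, ω=-0.009
apply F[20]=+0.377 → step 21: x=-0.052, v=-0.063, θ=0.018, ω=-0.011
apply F[21]=+0.362 → step 22: x=-0.053, v=-0.059, θ=0.017, ω=-0.013
apply F[22]=+0.347 → step 23: x=-0.054, v=-0.055, θ=0.017, ω=-0.015
apply F[23]=+0.333 → step 24: x=-0.055, v=-0.051, θ=0.017, ω=-0.016
apply F[24]=+0.321 → step 25: x=-0.056, v=-0.047, θ=0.016, ω=-0.017
apply F[25]=+0.308 → step 26: x=-0.057, v=-0.043, θ=0.016, ω=-0.018
apply F[26]=+0.296 → step 27: x=-0.058, v=-0.040, θ=0.016, ω=-0.019
apply F[27]=+0.285 → step 28: x=-0.059, v=-0.037, θ=0.015, ω=-0.019
apply F[28]=+0.274 → step 29: x=-0.060, v=-0.033, θ=0.015, ω=-0.020
apply F[29]=+0.263 → step 30: x=-0.060, v=-0.030, θ=0.014, ω=-0.020
apply F[30]=+0.254 → step 31: x=-0.061, v=-0.028, θ=0.014, ω=-0.020
apply F[31]=+0.244 → step 32: x=-0.061, v=-0.025, θ=0.014, ω=-0.020
apply F[32]=+0.235 → step 33: x=-0.062, v=-0.022, θ=0.013, ω=-0.020
apply F[33]=+0.226 → step 34: x=-0.062, v=-0.020, θ=0.013, ω=-0.020
apply F[34]=+0.217 → step 35: x=-0.063, v=-0.017, θ=0.012, ω=-0.020
apply F[35]=+0.209 → step 36: x=-0.063, v=-0.015, θ=0.012, ω=-0.020
apply F[36]=+0.200 → step 37: x=-0.063, v=-0.013, θ=0.012, ω=-0.019
apply F[37]=+0.193 → step 38: x=-0.063, v=-0.011, θ=0.011, ω=-0.019
apply F[38]=+0.186 → step 39: x=-0.064, v=-0.008, θ=0.011, ω=-0.019
Max |angle| over trajectory = 0.018 rad = 1.0°.

Answer: 1.0°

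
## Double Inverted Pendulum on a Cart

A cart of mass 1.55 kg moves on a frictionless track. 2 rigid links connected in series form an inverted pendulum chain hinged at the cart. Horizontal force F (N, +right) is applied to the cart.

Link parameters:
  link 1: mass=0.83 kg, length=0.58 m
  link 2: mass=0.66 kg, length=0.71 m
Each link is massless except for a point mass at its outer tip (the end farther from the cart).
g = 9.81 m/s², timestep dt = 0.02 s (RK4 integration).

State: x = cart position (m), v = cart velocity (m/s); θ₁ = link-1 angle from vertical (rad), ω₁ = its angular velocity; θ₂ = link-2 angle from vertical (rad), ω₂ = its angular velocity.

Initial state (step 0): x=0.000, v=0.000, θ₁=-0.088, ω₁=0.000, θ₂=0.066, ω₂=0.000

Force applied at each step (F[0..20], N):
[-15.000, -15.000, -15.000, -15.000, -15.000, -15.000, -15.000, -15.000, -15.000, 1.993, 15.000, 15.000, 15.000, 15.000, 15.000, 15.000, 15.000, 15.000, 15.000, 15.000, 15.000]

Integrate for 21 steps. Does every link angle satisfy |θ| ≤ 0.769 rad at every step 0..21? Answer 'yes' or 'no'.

Answer: yes

Derivation:
apply F[0]=-15.000 → step 1: x=-0.002, v=-0.176, θ₁=-0.086, ω₁=0.230, θ₂=0.067, ω₂=0.080
apply F[1]=-15.000 → step 2: x=-0.007, v=-0.354, θ₁=-0.079, ω₁=0.465, θ₂=0.069, ω₂=0.158
apply F[2]=-15.000 → step 3: x=-0.016, v=-0.533, θ₁=-0.067, ω₁=0.710, θ₂=0.073, ω₂=0.231
apply F[3]=-15.000 → step 4: x=-0.028, v=-0.715, θ₁=-0.050, ω₁=0.969, θ₂=0.078, ω₂=0.297
apply F[4]=-15.000 → step 5: x=-0.045, v=-0.902, θ₁=-0.028, ω₁=1.246, θ₂=0.085, ω₂=0.354
apply F[5]=-15.000 → step 6: x=-0.064, v=-1.093, θ₁=-0.000, ω₁=1.546, θ₂=0.092, ω₂=0.399
apply F[6]=-15.000 → step 7: x=-0.088, v=-1.289, θ₁=0.034, ω₁=1.872, θ₂=0.101, ω₂=0.431
apply F[7]=-15.000 → step 8: x=-0.116, v=-1.489, θ₁=0.075, ω₁=2.226, θ₂=0.110, ω₂=0.449
apply F[8]=-15.000 → step 9: x=-0.148, v=-1.693, θ₁=0.123, ω₁=2.605, θ₂=0.119, ω₂=0.454
apply F[9]=+1.993 → step 10: x=-0.182, v=-1.683, θ₁=0.175, ω₁=2.644, θ₂=0.128, ω₂=0.446
apply F[10]=+15.000 → step 11: x=-0.214, v=-1.518, θ₁=0.226, ω₁=2.447, θ₂=0.136, ω₂=0.420
apply F[11]=+15.000 → step 12: x=-0.242, v=-1.363, θ₁=0.274, ω₁=2.295, θ₂=0.144, ω₂=0.376
apply F[12]=+15.000 → step 13: x=-0.268, v=-1.217, θ₁=0.318, ω₁=2.186, θ₂=0.151, ω₂=0.313
apply F[13]=+15.000 → step 14: x=-0.291, v=-1.079, θ₁=0.361, ω₁=2.117, θ₂=0.157, ω₂=0.232
apply F[14]=+15.000 → step 15: x=-0.311, v=-0.947, θ₁=0.403, ω₁=2.084, θ₂=0.160, ω₂=0.135
apply F[15]=+15.000 → step 16: x=-0.329, v=-0.821, θ₁=0.445, ω₁=2.084, θ₂=0.162, ω₂=0.023
apply F[16]=+15.000 → step 17: x=-0.344, v=-0.700, θ₁=0.487, ω₁=2.114, θ₂=0.161, ω₂=-0.104
apply F[17]=+15.000 → step 18: x=-0.357, v=-0.581, θ₁=0.530, ω₁=2.171, θ₂=0.158, ω₂=-0.242
apply F[18]=+15.000 → step 19: x=-0.368, v=-0.465, θ₁=0.574, ω₁=2.251, θ₂=0.152, ω₂=-0.391
apply F[19]=+15.000 → step 20: x=-0.376, v=-0.349, θ₁=0.620, ω₁=2.352, θ₂=0.142, ω₂=-0.549
apply F[20]=+15.000 → step 21: x=-0.381, v=-0.232, θ₁=0.668, ω₁=2.468, θ₂=0.130, ω₂=-0.712
Max |angle| over trajectory = 0.668 rad; bound = 0.769 → within bound.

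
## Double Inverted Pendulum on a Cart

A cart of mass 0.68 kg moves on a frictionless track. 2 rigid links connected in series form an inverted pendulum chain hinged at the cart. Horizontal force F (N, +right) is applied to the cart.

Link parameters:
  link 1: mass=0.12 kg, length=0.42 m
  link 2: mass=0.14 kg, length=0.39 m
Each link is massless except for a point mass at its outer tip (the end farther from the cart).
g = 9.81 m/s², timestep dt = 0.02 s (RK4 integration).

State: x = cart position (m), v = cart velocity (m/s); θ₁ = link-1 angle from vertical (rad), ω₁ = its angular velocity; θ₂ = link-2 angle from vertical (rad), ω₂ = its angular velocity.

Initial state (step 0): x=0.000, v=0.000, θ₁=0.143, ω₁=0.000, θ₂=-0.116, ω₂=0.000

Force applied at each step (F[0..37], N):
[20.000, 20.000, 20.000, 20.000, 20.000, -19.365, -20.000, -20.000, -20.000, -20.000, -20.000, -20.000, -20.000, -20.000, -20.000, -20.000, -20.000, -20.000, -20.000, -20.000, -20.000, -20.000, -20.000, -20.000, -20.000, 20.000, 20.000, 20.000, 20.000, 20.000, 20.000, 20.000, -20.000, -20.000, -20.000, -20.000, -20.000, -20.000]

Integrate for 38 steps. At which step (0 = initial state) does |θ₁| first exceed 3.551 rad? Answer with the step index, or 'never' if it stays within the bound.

Answer: never

Derivation:
apply F[0]=+20.000 → step 1: x=0.006, v=0.575, θ₁=0.132, ω₁=-1.119, θ₂=-0.120, ω₂=-0.355
apply F[1]=+20.000 → step 2: x=0.023, v=1.153, θ₁=0.098, ω₁=-2.290, θ₂=-0.130, ω₂=-0.648
apply F[2]=+20.000 → step 3: x=0.052, v=1.737, θ₁=0.040, ω₁=-3.558, θ₂=-0.145, ω₂=-0.827
apply F[3]=+20.000 → step 4: x=0.093, v=2.325, θ₁=-0.045, ω₁=-4.940, θ₂=-0.162, ω₂=-0.865
apply F[4]=+20.000 → step 5: x=0.145, v=2.907, θ₁=-0.158, ω₁=-6.387, θ₂=-0.179, ω₂=-0.821
apply F[5]=-19.365 → step 6: x=0.197, v=2.341, θ₁=-0.274, ω₁=-5.179, θ₂=-0.195, ω₂=-0.807
apply F[6]=-20.000 → step 7: x=0.238, v=1.775, θ₁=-0.366, ω₁=-4.108, θ₂=-0.210, ω₂=-0.685
apply F[7]=-20.000 → step 8: x=0.268, v=1.227, θ₁=-0.440, ω₁=-3.232, θ₂=-0.221, ω₂=-0.402
apply F[8]=-20.000 → step 9: x=0.288, v=0.695, θ₁=-0.497, ω₁=-2.525, θ₂=-0.225, ω₂=0.035
apply F[9]=-20.000 → step 10: x=0.296, v=0.174, θ₁=-0.541, ω₁=-1.953, θ₂=-0.219, ω₂=0.607
apply F[10]=-20.000 → step 11: x=0.295, v=-0.341, θ₁=-0.576, ω₁=-1.481, θ₂=-0.200, ω₂=1.293
apply F[11]=-20.000 → step 12: x=0.283, v=-0.853, θ₁=-0.601, ω₁=-1.074, θ₂=-0.167, ω₂=2.075
apply F[12]=-20.000 → step 13: x=0.260, v=-1.366, θ₁=-0.619, ω₁=-0.696, θ₂=-0.117, ω₂=2.934
apply F[13]=-20.000 → step 14: x=0.228, v=-1.883, θ₁=-0.629, ω₁=-0.301, θ₂=-0.049, ω₂=3.845
apply F[14]=-20.000 → step 15: x=0.185, v=-2.407, θ₁=-0.630, ω₁=0.159, θ₂=0.037, ω₂=4.779
apply F[15]=-20.000 → step 16: x=0.132, v=-2.938, θ₁=-0.622, ω₁=0.742, θ₂=0.142, ω₂=5.703
apply F[16]=-20.000 → step 17: x=0.068, v=-3.478, θ₁=-0.600, ω₁=1.501, θ₂=0.265, ω₂=6.581
apply F[17]=-20.000 → step 18: x=-0.008, v=-4.029, θ₁=-0.560, ω₁=2.489, θ₂=0.405, ω₂=7.364
apply F[18]=-20.000 → step 19: x=-0.094, v=-4.592, θ₁=-0.498, ω₁=3.745, θ₂=0.558, ω₂=7.981
apply F[19]=-20.000 → step 20: x=-0.191, v=-5.168, θ₁=-0.408, ω₁=5.289, θ₂=0.722, ω₂=8.315
apply F[20]=-20.000 → step 21: x=-0.301, v=-5.760, θ₁=-0.285, ω₁=7.107, θ₂=0.888, ω₂=8.179
apply F[21]=-20.000 → step 22: x=-0.422, v=-6.360, θ₁=-0.123, ω₁=9.143, θ₂=1.044, ω₂=7.306
apply F[22]=-20.000 → step 23: x=-0.555, v=-6.950, θ₁=0.082, ω₁=11.320, θ₂=1.173, ω₂=5.393
apply F[23]=-20.000 → step 24: x=-0.699, v=-7.483, θ₁=0.331, ω₁=13.649, θ₂=1.251, ω₂=2.176
apply F[24]=-20.000 → step 25: x=-0.853, v=-7.855, θ₁=0.630, ω₁=16.307, θ₂=1.251, ω₂=-2.438
apply F[25]=+20.000 → step 26: x=-1.001, v=-6.922, θ₁=0.958, ω₁=16.420, θ₂=1.170, ω₂=-5.256
apply F[26]=+20.000 → step 27: x=-1.129, v=-5.892, θ₁=1.281, ω₁=15.778, θ₂=1.060, ω₂=-5.264
apply F[27]=+20.000 → step 28: x=-1.238, v=-4.957, θ₁=1.588, ω₁=14.951, θ₂=0.973, ω₂=-3.244
apply F[28]=+20.000 → step 29: x=-1.328, v=-4.116, θ₁=1.884, ω₁=14.790, θ₂=0.934, ω₂=-0.626
apply F[29]=+20.000 → step 30: x=-1.402, v=-3.305, θ₁=2.184, ω₁=15.320, θ₂=0.952, ω₂=2.603
apply F[30]=+20.000 → step 31: x=-1.460, v=-2.501, θ₁=2.500, ω₁=16.292, θ₂=1.045, ω₂=6.900
apply F[31]=+20.000 → step 32: x=-1.503, v=-1.738, θ₁=2.835, ω₁=17.064, θ₂=1.237, ω₂=12.512
apply F[32]=-20.000 → step 33: x=-1.542, v=-2.264, θ₁=3.145, ω₁=13.550, θ₂=1.550, ω₂=18.285
apply F[33]=-20.000 → step 34: x=-1.594, v=-2.876, θ₁=3.362, ω₁=7.970, θ₂=1.951, ω₂=21.449
apply F[34]=-20.000 → step 35: x=-1.658, v=-3.512, θ₁=3.456, ω₁=1.207, θ₂=2.402, ω₂=23.803
apply F[35]=-20.000 → step 36: x=-1.735, v=-4.253, θ₁=3.401, ω₁=-7.027, θ₂=2.920, ω₂=28.752
apply F[36]=-20.000 → step 37: x=-1.829, v=-5.119, θ₁=3.202, ω₁=-10.593, θ₂=3.535, ω₂=30.321
apply F[37]=-20.000 → step 38: x=-1.937, v=-5.702, θ₁=3.047, ω₁=-5.026, θ₂=4.068, ω₂=23.549
max |θ₁| = 3.456 ≤ 3.551 over all 39 states.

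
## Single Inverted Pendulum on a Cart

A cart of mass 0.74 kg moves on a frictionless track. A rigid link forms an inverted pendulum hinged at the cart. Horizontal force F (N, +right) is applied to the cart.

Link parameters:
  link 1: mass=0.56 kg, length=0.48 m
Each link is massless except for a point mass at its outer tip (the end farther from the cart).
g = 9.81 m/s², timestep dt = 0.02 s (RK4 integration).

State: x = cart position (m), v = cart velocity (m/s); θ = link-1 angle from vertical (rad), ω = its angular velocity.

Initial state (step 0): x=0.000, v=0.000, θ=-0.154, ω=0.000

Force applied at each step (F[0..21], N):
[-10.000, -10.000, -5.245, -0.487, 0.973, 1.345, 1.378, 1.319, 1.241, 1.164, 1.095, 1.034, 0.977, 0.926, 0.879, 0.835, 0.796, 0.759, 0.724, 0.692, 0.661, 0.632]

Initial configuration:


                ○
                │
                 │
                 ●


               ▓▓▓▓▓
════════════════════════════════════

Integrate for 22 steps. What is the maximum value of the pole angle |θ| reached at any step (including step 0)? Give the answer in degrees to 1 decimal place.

Answer: 8.8°

Derivation:
apply F[0]=-10.000 → step 1: x=-0.002, v=-0.244, θ=-0.150, ω=0.440
apply F[1]=-10.000 → step 2: x=-0.010, v=-0.490, θ=-0.136, ω=0.888
apply F[2]=-5.245 → step 3: x=-0.021, v=-0.612, θ=-0.117, ω=1.090
apply F[3]=-0.487 → step 4: x=-0.033, v=-0.611, θ=-0.095, ω=1.043
apply F[4]=+0.973 → step 5: x=-0.045, v=-0.573, θ=-0.076, ω=0.930
apply F[5]=+1.345 → step 6: x=-0.056, v=-0.527, θ=-0.058, ω=0.807
apply F[6]=+1.378 → step 7: x=-0.066, v=-0.482, θ=-0.043, ω=0.694
apply F[7]=+1.319 → step 8: x=-0.075, v=-0.442, θ=-0.030, ω=0.594
apply F[8]=+1.241 → step 9: x=-0.084, v=-0.404, θ=-0.019, ω=0.507
apply F[9]=+1.164 → step 10: x=-0.091, v=-0.371, θ=-0.010, ω=0.431
apply F[10]=+1.095 → step 11: x=-0.098, v=-0.340, θ=-0.002, ω=0.365
apply F[11]=+1.034 → step 12: x=-0.105, v=-0.313, θ=0.005, ω=0.308
apply F[12]=+0.977 → step 13: x=-0.111, v=-0.287, θ=0.010, ω=0.258
apply F[13]=+0.926 → step 14: x=-0.116, v=-0.264, θ=0.015, ω=0.215
apply F[14]=+0.879 → step 15: x=-0.122, v=-0.243, θ=0.019, ω=0.178
apply F[15]=+0.835 → step 16: x=-0.126, v=-0.223, θ=0.022, ω=0.146
apply F[16]=+0.796 → step 17: x=-0.131, v=-0.205, θ=0.025, ω=0.118
apply F[17]=+0.759 → step 18: x=-0.134, v=-0.189, θ=0.027, ω=0.094
apply F[18]=+0.724 → step 19: x=-0.138, v=-0.173, θ=0.029, ω=0.073
apply F[19]=+0.692 → step 20: x=-0.141, v=-0.159, θ=0.030, ω=0.055
apply F[20]=+0.661 → step 21: x=-0.144, v=-0.146, θ=0.031, ω=0.039
apply F[21]=+0.632 → step 22: x=-0.147, v=-0.133, θ=0.031, ω=0.026
Max |angle| over trajectory = 0.154 rad = 8.8°.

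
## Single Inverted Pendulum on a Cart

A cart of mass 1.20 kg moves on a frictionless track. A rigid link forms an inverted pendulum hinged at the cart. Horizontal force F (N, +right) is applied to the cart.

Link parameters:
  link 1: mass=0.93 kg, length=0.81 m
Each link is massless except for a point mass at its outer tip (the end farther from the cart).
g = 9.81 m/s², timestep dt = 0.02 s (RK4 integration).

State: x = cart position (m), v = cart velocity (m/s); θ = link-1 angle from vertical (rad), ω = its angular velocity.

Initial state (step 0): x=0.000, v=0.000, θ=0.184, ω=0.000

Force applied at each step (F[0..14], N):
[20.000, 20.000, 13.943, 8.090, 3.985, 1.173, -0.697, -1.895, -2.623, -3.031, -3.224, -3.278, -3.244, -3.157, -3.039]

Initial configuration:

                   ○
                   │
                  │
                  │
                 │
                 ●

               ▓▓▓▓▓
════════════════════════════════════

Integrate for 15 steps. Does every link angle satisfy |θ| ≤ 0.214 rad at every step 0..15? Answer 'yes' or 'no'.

apply F[0]=+20.000 → step 1: x=0.003, v=0.299, θ=0.181, ω=-0.318
apply F[1]=+20.000 → step 2: x=0.012, v=0.599, θ=0.171, ω=-0.641
apply F[2]=+13.943 → step 3: x=0.026, v=0.804, θ=0.156, ω=-0.851
apply F[3]=+8.090 → step 4: x=0.043, v=0.916, θ=0.138, ω=-0.952
apply F[4]=+3.985 → step 5: x=0.062, v=0.964, θ=0.119, ω=-0.980
apply F[5]=+1.173 → step 6: x=0.081, v=0.968, θ=0.100, ω=-0.959
apply F[6]=-0.697 → step 7: x=0.100, v=0.944, θ=0.081, ω=-0.907
apply F[7]=-1.895 → step 8: x=0.119, v=0.903, θ=0.064, ω=-0.839
apply F[8]=-2.623 → step 9: x=0.136, v=0.851, θ=0.048, ω=-0.762
apply F[9]=-3.031 → step 10: x=0.153, v=0.795, θ=0.033, ω=-0.682
apply F[10]=-3.224 → step 11: x=0.168, v=0.737, θ=0.020, ω=-0.605
apply F[11]=-3.278 → step 12: x=0.182, v=0.680, θ=0.009, ω=-0.531
apply F[12]=-3.244 → step 13: x=0.195, v=0.626, θ=-0.001, ω=-0.463
apply F[13]=-3.157 → step 14: x=0.207, v=0.574, θ=-0.010, ω=-0.400
apply F[14]=-3.039 → step 15: x=0.218, v=0.525, θ=-0.017, ω=-0.344
Max |angle| over trajectory = 0.184 rad; bound = 0.214 → within bound.

Answer: yes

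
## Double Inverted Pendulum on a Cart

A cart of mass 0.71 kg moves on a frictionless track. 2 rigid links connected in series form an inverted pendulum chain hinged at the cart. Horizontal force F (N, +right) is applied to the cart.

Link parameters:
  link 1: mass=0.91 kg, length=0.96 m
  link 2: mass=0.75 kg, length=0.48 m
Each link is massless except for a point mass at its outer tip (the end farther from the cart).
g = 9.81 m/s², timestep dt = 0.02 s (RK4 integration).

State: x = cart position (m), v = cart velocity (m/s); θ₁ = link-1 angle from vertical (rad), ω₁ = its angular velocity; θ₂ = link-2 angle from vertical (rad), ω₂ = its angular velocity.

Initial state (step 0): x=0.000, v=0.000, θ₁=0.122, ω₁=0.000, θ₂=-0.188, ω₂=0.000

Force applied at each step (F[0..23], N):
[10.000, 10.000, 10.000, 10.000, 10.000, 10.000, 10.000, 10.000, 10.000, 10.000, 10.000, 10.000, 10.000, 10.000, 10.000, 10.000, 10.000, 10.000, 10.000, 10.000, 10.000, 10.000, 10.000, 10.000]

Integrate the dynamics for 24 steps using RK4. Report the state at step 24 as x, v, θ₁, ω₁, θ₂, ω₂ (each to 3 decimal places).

apply F[0]=+10.000 → step 1: x=0.002, v=0.223, θ₁=0.120, ω₁=-0.155, θ₂=-0.190, ω₂=-0.239
apply F[1]=+10.000 → step 2: x=0.009, v=0.449, θ₁=0.116, ω₁=-0.313, θ₂=-0.198, ω₂=-0.477
apply F[2]=+10.000 → step 3: x=0.020, v=0.678, θ₁=0.108, ω₁=-0.477, θ₂=-0.209, ω₂=-0.713
apply F[3]=+10.000 → step 4: x=0.036, v=0.913, θ₁=0.097, ω₁=-0.651, θ₂=-0.226, ω₂=-0.945
apply F[4]=+10.000 → step 5: x=0.057, v=1.156, θ₁=0.082, ω₁=-0.838, θ₂=-0.247, ω₂=-1.171
apply F[5]=+10.000 → step 6: x=0.082, v=1.408, θ₁=0.063, ω₁=-1.041, θ₂=-0.273, ω₂=-1.388
apply F[6]=+10.000 → step 7: x=0.113, v=1.670, θ₁=0.040, ω₁=-1.263, θ₂=-0.303, ω₂=-1.591
apply F[7]=+10.000 → step 8: x=0.149, v=1.943, θ₁=0.012, ω₁=-1.507, θ₂=-0.336, ω₂=-1.773
apply F[8]=+10.000 → step 9: x=0.191, v=2.225, θ₁=-0.020, ω₁=-1.775, θ₂=-0.373, ω₂=-1.927
apply F[9]=+10.000 → step 10: x=0.238, v=2.515, θ₁=-0.059, ω₁=-2.066, θ₂=-0.413, ω₂=-2.044
apply F[10]=+10.000 → step 11: x=0.292, v=2.807, θ₁=-0.103, ω₁=-2.377, θ₂=-0.455, ω₂=-2.116
apply F[11]=+10.000 → step 12: x=0.351, v=3.092, θ₁=-0.154, ω₁=-2.701, θ₂=-0.497, ω₂=-2.135
apply F[12]=+10.000 → step 13: x=0.415, v=3.361, θ₁=-0.211, ω₁=-3.028, θ₂=-0.540, ω₂=-2.098
apply F[13]=+10.000 → step 14: x=0.485, v=3.601, θ₁=-0.275, ω₁=-3.344, θ₂=-0.581, ω₂=-2.011
apply F[14]=+10.000 → step 15: x=0.559, v=3.800, θ₁=-0.345, ω₁=-3.636, θ₂=-0.620, ω₂=-1.885
apply F[15]=+10.000 → step 16: x=0.636, v=3.949, θ₁=-0.420, ω₁=-3.892, θ₂=-0.656, ω₂=-1.739
apply F[16]=+10.000 → step 17: x=0.716, v=4.044, θ₁=-0.500, ω₁=-4.106, θ₂=-0.690, ω₂=-1.596
apply F[17]=+10.000 → step 18: x=0.798, v=4.087, θ₁=-0.584, ω₁=-4.279, θ₂=-0.720, ω₂=-1.474
apply F[18]=+10.000 → step 19: x=0.880, v=4.083, θ₁=-0.671, ω₁=-4.415, θ₂=-0.749, ω₂=-1.389
apply F[19]=+10.000 → step 20: x=0.961, v=4.037, θ₁=-0.761, ω₁=-4.523, θ₂=-0.776, ω₂=-1.351
apply F[20]=+10.000 → step 21: x=1.041, v=3.957, θ₁=-0.852, ω₁=-4.609, θ₂=-0.803, ω₂=-1.365
apply F[21]=+10.000 → step 22: x=1.119, v=3.848, θ₁=-0.945, ω₁=-4.683, θ₂=-0.831, ω₂=-1.430
apply F[22]=+10.000 → step 23: x=1.195, v=3.713, θ₁=-1.039, ω₁=-4.750, θ₂=-0.861, ω₂=-1.548
apply F[23]=+10.000 → step 24: x=1.267, v=3.556, θ₁=-1.135, ω₁=-4.815, θ₂=-0.893, ω₂=-1.716

Answer: x=1.267, v=3.556, θ₁=-1.135, ω₁=-4.815, θ₂=-0.893, ω₂=-1.716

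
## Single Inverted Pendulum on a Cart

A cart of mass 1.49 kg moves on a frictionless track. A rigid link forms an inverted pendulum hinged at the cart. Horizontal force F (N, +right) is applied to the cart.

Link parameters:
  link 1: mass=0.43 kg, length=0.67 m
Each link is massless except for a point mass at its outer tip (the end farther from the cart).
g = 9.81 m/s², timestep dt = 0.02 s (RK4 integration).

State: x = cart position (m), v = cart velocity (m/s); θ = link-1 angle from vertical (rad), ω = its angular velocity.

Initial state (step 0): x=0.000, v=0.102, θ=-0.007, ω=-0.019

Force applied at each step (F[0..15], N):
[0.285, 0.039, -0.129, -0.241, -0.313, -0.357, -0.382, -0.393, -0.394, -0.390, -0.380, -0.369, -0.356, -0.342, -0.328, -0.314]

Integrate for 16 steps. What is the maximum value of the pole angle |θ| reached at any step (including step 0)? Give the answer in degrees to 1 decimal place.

Answer: 0.7°

Derivation:
apply F[0]=+0.285 → step 1: x=0.002, v=0.106, θ=-0.007, ω=-0.027
apply F[1]=+0.039 → step 2: x=0.004, v=0.107, θ=-0.008, ω=-0.031
apply F[2]=-0.129 → step 3: x=0.006, v=0.106, θ=-0.009, ω=-0.032
apply F[3]=-0.241 → step 4: x=0.008, v=0.103, θ=-0.009, ω=-0.030
apply F[4]=-0.313 → step 5: x=0.010, v=0.100, θ=-0.010, ω=-0.028
apply F[5]=-0.357 → step 6: x=0.012, v=0.095, θ=-0.010, ω=-0.024
apply F[6]=-0.382 → step 7: x=0.014, v=0.091, θ=-0.011, ω=-0.021
apply F[7]=-0.393 → step 8: x=0.016, v=0.086, θ=-0.011, ω=-0.017
apply F[8]=-0.394 → step 9: x=0.018, v=0.082, θ=-0.012, ω=-0.013
apply F[9]=-0.390 → step 10: x=0.019, v=0.077, θ=-0.012, ω=-0.010
apply F[10]=-0.380 → step 11: x=0.021, v=0.073, θ=-0.012, ω=-0.007
apply F[11]=-0.369 → step 12: x=0.022, v=0.068, θ=-0.012, ω=-0.004
apply F[12]=-0.356 → step 13: x=0.024, v=0.064, θ=-0.012, ω=-0.001
apply F[13]=-0.342 → step 14: x=0.025, v=0.060, θ=-0.012, ω=0.001
apply F[14]=-0.328 → step 15: x=0.026, v=0.057, θ=-0.012, ω=0.003
apply F[15]=-0.314 → step 16: x=0.027, v=0.053, θ=-0.012, ω=0.005
Max |angle| over trajectory = 0.012 rad = 0.7°.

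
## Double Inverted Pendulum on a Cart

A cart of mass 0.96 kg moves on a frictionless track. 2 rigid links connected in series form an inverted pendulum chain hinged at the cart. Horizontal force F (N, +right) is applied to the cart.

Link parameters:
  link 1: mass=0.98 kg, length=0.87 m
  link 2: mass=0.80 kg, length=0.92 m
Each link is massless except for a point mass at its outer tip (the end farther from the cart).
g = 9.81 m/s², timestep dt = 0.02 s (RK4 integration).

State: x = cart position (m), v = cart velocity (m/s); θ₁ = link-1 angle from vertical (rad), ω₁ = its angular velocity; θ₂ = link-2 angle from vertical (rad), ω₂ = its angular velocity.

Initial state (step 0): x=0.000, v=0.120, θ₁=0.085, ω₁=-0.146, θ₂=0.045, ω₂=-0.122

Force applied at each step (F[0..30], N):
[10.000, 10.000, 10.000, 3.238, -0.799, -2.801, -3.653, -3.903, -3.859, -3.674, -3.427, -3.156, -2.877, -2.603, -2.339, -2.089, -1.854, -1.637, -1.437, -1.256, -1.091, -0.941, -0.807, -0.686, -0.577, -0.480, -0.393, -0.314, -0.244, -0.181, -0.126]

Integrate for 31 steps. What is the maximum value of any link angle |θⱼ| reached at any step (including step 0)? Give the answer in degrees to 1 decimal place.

apply F[0]=+10.000 → step 1: x=0.004, v=0.296, θ₁=0.080, ω₁=-0.322, θ₂=0.042, ω₂=-0.138
apply F[1]=+10.000 → step 2: x=0.012, v=0.475, θ₁=0.072, ω₁=-0.503, θ₂=0.039, ω₂=-0.153
apply F[2]=+10.000 → step 3: x=0.023, v=0.659, θ₁=0.060, ω₁=-0.693, θ₂=0.036, ω₂=-0.164
apply F[3]=+3.238 → step 4: x=0.037, v=0.708, θ₁=0.046, ω₁=-0.734, θ₂=0.033, ω₂=-0.171
apply F[4]=-0.799 → step 5: x=0.051, v=0.678, θ₁=0.032, ω₁=-0.689, θ₂=0.030, ω₂=-0.174
apply F[5]=-2.801 → step 6: x=0.064, v=0.611, θ₁=0.019, ω₁=-0.607, θ₂=0.026, ω₂=-0.173
apply F[6]=-3.653 → step 7: x=0.075, v=0.530, θ₁=0.008, ω₁=-0.513, θ₂=0.023, ω₂=-0.168
apply F[7]=-3.903 → step 8: x=0.085, v=0.448, θ₁=-0.002, ω₁=-0.421, θ₂=0.019, ω₂=-0.161
apply F[8]=-3.859 → step 9: x=0.093, v=0.369, θ₁=-0.009, ω₁=-0.337, θ₂=0.016, ω₂=-0.153
apply F[9]=-3.674 → step 10: x=0.100, v=0.297, θ₁=-0.015, ω₁=-0.262, θ₂=0.013, ω₂=-0.142
apply F[10]=-3.427 → step 11: x=0.105, v=0.232, θ₁=-0.020, ω₁=-0.197, θ₂=0.011, ω₂=-0.131
apply F[11]=-3.156 → step 12: x=0.109, v=0.175, θ₁=-0.023, ω₁=-0.141, θ₂=0.008, ω₂=-0.119
apply F[12]=-2.877 → step 13: x=0.112, v=0.124, θ₁=-0.026, ω₁=-0.093, θ₂=0.006, ω₂=-0.106
apply F[13]=-2.603 → step 14: x=0.114, v=0.079, θ₁=-0.027, ω₁=-0.054, θ₂=0.004, ω₂=-0.094
apply F[14]=-2.339 → step 15: x=0.115, v=0.040, θ₁=-0.028, ω₁=-0.021, θ₂=0.002, ω₂=-0.083
apply F[15]=-2.089 → step 16: x=0.116, v=0.007, θ₁=-0.028, ω₁=0.005, θ₂=0.000, ω₂=-0.071
apply F[16]=-1.854 → step 17: x=0.115, v=-0.021, θ₁=-0.028, ω₁=0.027, θ₂=-0.001, ω₂=-0.060
apply F[17]=-1.637 → step 18: x=0.115, v=-0.046, θ₁=-0.027, ω₁=0.043, θ₂=-0.002, ω₂=-0.050
apply F[18]=-1.437 → step 19: x=0.114, v=-0.066, θ₁=-0.026, ω₁=0.056, θ₂=-0.003, ω₂=-0.041
apply F[19]=-1.256 → step 20: x=0.112, v=-0.083, θ₁=-0.025, ω₁=0.066, θ₂=-0.004, ω₂=-0.032
apply F[20]=-1.091 → step 21: x=0.110, v=-0.097, θ₁=-0.023, ω₁=0.073, θ₂=-0.004, ω₂=-0.025
apply F[21]=-0.941 → step 22: x=0.108, v=-0.108, θ₁=-0.022, ω₁=0.077, θ₂=-0.005, ω₂=-0.018
apply F[22]=-0.807 → step 23: x=0.106, v=-0.117, θ₁=-0.020, ω₁=0.080, θ₂=-0.005, ω₂=-0.011
apply F[23]=-0.686 → step 24: x=0.104, v=-0.124, θ₁=-0.019, ω₁=0.081, θ₂=-0.005, ω₂=-0.006
apply F[24]=-0.577 → step 25: x=0.101, v=-0.130, θ₁=-0.017, ω₁=0.081, θ₂=-0.005, ω₂=-0.001
apply F[25]=-0.480 → step 26: x=0.099, v=-0.134, θ₁=-0.015, ω₁=0.080, θ₂=-0.005, ω₂=0.004
apply F[26]=-0.393 → step 27: x=0.096, v=-0.137, θ₁=-0.014, ω₁=0.078, θ₂=-0.005, ω₂=0.007
apply F[27]=-0.314 → step 28: x=0.093, v=-0.139, θ₁=-0.012, ω₁=0.076, θ₂=-0.005, ω₂=0.011
apply F[28]=-0.244 → step 29: x=0.090, v=-0.140, θ₁=-0.011, ω₁=0.073, θ₂=-0.005, ω₂=0.013
apply F[29]=-0.181 → step 30: x=0.087, v=-0.140, θ₁=-0.009, ω₁=0.070, θ₂=-0.004, ω₂=0.015
apply F[30]=-0.126 → step 31: x=0.085, v=-0.139, θ₁=-0.008, ω₁=0.066, θ₂=-0.004, ω₂=0.017
Max |angle| over trajectory = 0.085 rad = 4.9°.

Answer: 4.9°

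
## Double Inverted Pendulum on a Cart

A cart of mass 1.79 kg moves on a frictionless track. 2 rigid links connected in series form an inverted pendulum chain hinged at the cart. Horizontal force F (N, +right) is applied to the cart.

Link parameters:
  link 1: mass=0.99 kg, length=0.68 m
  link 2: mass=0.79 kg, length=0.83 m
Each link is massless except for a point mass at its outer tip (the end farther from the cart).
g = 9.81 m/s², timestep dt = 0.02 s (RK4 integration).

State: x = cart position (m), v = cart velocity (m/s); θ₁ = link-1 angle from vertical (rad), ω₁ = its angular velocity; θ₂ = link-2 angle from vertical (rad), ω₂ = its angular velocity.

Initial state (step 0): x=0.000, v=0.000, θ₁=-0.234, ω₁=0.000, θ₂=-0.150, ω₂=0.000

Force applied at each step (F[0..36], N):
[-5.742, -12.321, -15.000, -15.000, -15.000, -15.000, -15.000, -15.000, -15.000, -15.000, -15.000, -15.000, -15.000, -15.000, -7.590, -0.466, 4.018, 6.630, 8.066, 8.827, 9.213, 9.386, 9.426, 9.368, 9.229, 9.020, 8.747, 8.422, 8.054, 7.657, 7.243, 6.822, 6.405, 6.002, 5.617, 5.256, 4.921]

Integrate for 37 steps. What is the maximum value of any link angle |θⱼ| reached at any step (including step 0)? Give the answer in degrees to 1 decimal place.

Answer: 13.5°

Derivation:
apply F[0]=-5.742 → step 1: x=-0.000, v=-0.019, θ₁=-0.235, ω₁=-0.058, θ₂=-0.150, ω₂=0.035
apply F[1]=-12.321 → step 2: x=-0.001, v=-0.108, θ₁=-0.235, ω₁=-0.019, θ₂=-0.149, ω₂=0.074
apply F[2]=-15.000 → step 3: x=-0.005, v=-0.226, θ₁=-0.235, ω₁=0.059, θ₂=-0.147, ω₂=0.116
apply F[3]=-15.000 → step 4: x=-0.010, v=-0.343, θ₁=-0.233, ω₁=0.138, θ₂=-0.144, ω₂=0.157
apply F[4]=-15.000 → step 5: x=-0.019, v=-0.462, θ₁=-0.229, ω₁=0.219, θ₂=-0.140, ω₂=0.199
apply F[5]=-15.000 → step 6: x=-0.029, v=-0.581, θ₁=-0.224, ω₁=0.303, θ₂=-0.136, ω₂=0.240
apply F[6]=-15.000 → step 7: x=-0.042, v=-0.702, θ₁=-0.217, ω₁=0.391, θ₂=-0.131, ω₂=0.281
apply F[7]=-15.000 → step 8: x=-0.057, v=-0.825, θ₁=-0.209, ω₁=0.485, θ₂=-0.125, ω₂=0.320
apply F[8]=-15.000 → step 9: x=-0.075, v=-0.950, θ₁=-0.198, ω₁=0.587, θ₂=-0.118, ω₂=0.358
apply F[9]=-15.000 → step 10: x=-0.095, v=-1.078, θ₁=-0.185, ω₁=0.698, θ₂=-0.110, ω₂=0.393
apply F[10]=-15.000 → step 11: x=-0.118, v=-1.209, θ₁=-0.170, ω₁=0.820, θ₂=-0.102, ω₂=0.424
apply F[11]=-15.000 → step 12: x=-0.143, v=-1.344, θ₁=-0.152, ω₁=0.955, θ₂=-0.094, ω₂=0.452
apply F[12]=-15.000 → step 13: x=-0.172, v=-1.484, θ₁=-0.132, ω₁=1.106, θ₂=-0.084, ω₂=0.475
apply F[13]=-15.000 → step 14: x=-0.203, v=-1.629, θ₁=-0.108, ω₁=1.274, θ₂=-0.075, ω₂=0.492
apply F[14]=-7.590 → step 15: x=-0.236, v=-1.697, θ₁=-0.082, ω₁=1.341, θ₂=-0.065, ω₂=0.501
apply F[15]=-0.466 → step 16: x=-0.270, v=-1.691, θ₁=-0.055, ω₁=1.310, θ₂=-0.055, ω₂=0.505
apply F[16]=+4.018 → step 17: x=-0.303, v=-1.639, θ₁=-0.030, ω₁=1.223, θ₂=-0.044, ω₂=0.502
apply F[17]=+6.630 → step 18: x=-0.335, v=-1.562, θ₁=-0.007, ω₁=1.108, θ₂=-0.034, ω₂=0.494
apply F[18]=+8.066 → step 19: x=-0.366, v=-1.472, θ₁=0.014, ω₁=0.985, θ₂=-0.025, ω₂=0.481
apply F[19]=+8.827 → step 20: x=-0.394, v=-1.378, θ₁=0.033, ω₁=0.863, θ₂=-0.015, ω₂=0.463
apply F[20]=+9.213 → step 21: x=-0.421, v=-1.283, θ₁=0.049, ω₁=0.746, θ₂=-0.006, ω₂=0.442
apply F[21]=+9.386 → step 22: x=-0.445, v=-1.189, θ₁=0.063, ω₁=0.637, θ₂=0.002, ω₂=0.418
apply F[22]=+9.426 → step 23: x=-0.468, v=-1.097, θ₁=0.074, ω₁=0.536, θ₂=0.010, ω₂=0.392
apply F[23]=+9.368 → step 24: x=-0.489, v=-1.007, θ₁=0.084, ω₁=0.443, θ₂=0.018, ω₂=0.364
apply F[24]=+9.229 → step 25: x=-0.509, v=-0.922, θ₁=0.092, ω₁=0.359, θ₂=0.025, ω₂=0.335
apply F[25]=+9.020 → step 26: x=-0.526, v=-0.840, θ₁=0.099, ω₁=0.282, θ₂=0.031, ω₂=0.306
apply F[26]=+8.747 → step 27: x=-0.542, v=-0.762, θ₁=0.103, ω₁=0.213, θ₂=0.037, ω₂=0.277
apply F[27]=+8.422 → step 28: x=-0.557, v=-0.689, θ₁=0.107, ω₁=0.152, θ₂=0.043, ω₂=0.248
apply F[28]=+8.054 → step 29: x=-0.570, v=-0.621, θ₁=0.110, ω₁=0.098, θ₂=0.047, ω₂=0.221
apply F[29]=+7.657 → step 30: x=-0.582, v=-0.558, θ₁=0.111, ω₁=0.052, θ₂=0.051, ω₂=0.194
apply F[30]=+7.243 → step 31: x=-0.592, v=-0.499, θ₁=0.112, ω₁=0.012, θ₂=0.055, ω₂=0.169
apply F[31]=+6.822 → step 32: x=-0.602, v=-0.445, θ₁=0.112, ω₁=-0.022, θ₂=0.058, ω₂=0.145
apply F[32]=+6.405 → step 33: x=-0.610, v=-0.395, θ₁=0.111, ω₁=-0.050, θ₂=0.061, ω₂=0.122
apply F[33]=+6.002 → step 34: x=-0.617, v=-0.350, θ₁=0.110, ω₁=-0.073, θ₂=0.063, ω₂=0.102
apply F[34]=+5.617 → step 35: x=-0.624, v=-0.309, θ₁=0.108, ω₁=-0.092, θ₂=0.065, ω₂=0.082
apply F[35]=+5.256 → step 36: x=-0.630, v=-0.271, θ₁=0.106, ω₁=-0.106, θ₂=0.066, ω₂=0.064
apply F[36]=+4.921 → step 37: x=-0.635, v=-0.237, θ₁=0.104, ω₁=-0.117, θ₂=0.067, ω₂=0.048
Max |angle| over trajectory = 0.235 rad = 13.5°.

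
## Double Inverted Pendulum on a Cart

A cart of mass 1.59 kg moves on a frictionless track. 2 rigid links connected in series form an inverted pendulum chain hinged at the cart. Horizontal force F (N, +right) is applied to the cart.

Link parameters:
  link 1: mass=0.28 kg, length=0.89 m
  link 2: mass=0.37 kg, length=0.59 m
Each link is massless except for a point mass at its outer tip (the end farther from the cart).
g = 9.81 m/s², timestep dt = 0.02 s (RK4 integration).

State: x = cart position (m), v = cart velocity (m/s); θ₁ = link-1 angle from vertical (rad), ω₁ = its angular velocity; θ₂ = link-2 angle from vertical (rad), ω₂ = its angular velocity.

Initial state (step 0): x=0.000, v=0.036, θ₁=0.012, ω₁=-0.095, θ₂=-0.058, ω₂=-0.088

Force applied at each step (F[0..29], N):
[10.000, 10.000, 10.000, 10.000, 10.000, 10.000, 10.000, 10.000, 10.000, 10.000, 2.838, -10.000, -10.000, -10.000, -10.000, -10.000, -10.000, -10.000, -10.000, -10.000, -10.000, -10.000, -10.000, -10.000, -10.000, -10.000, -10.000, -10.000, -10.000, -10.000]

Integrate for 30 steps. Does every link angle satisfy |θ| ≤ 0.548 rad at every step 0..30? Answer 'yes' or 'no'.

Answer: no

Derivation:
apply F[0]=+10.000 → step 1: x=0.002, v=0.161, θ₁=0.009, ω₁=-0.213, θ₂=-0.060, ω₂=-0.142
apply F[1]=+10.000 → step 2: x=0.006, v=0.286, θ₁=0.003, ω₁=-0.333, θ₂=-0.064, ω₂=-0.194
apply F[2]=+10.000 → step 3: x=0.013, v=0.412, θ₁=-0.004, ω₁=-0.455, θ₂=-0.068, ω₂=-0.243
apply F[3]=+10.000 → step 4: x=0.023, v=0.539, θ₁=-0.015, ω₁=-0.582, θ₂=-0.073, ω₂=-0.289
apply F[4]=+10.000 → step 5: x=0.035, v=0.666, θ₁=-0.028, ω₁=-0.715, θ₂=-0.080, ω₂=-0.329
apply F[5]=+10.000 → step 6: x=0.050, v=0.794, θ₁=-0.043, ω₁=-0.854, θ₂=-0.086, ω₂=-0.362
apply F[6]=+10.000 → step 7: x=0.067, v=0.924, θ₁=-0.062, ω₁=-1.002, θ₂=-0.094, ω₂=-0.388
apply F[7]=+10.000 → step 8: x=0.087, v=1.054, θ₁=-0.084, ω₁=-1.158, θ₂=-0.102, ω₂=-0.405
apply F[8]=+10.000 → step 9: x=0.109, v=1.186, θ₁=-0.108, ω₁=-1.324, θ₂=-0.110, ω₂=-0.411
apply F[9]=+10.000 → step 10: x=0.134, v=1.319, θ₁=-0.137, ω₁=-1.501, θ₂=-0.118, ω₂=-0.407
apply F[10]=+2.838 → step 11: x=0.161, v=1.364, θ₁=-0.167, ω₁=-1.590, θ₂=-0.126, ω₂=-0.390
apply F[11]=-10.000 → step 12: x=0.187, v=1.250, θ₁=-0.198, ω₁=-1.518, θ₂=-0.134, ω₂=-0.355
apply F[12]=-10.000 → step 13: x=0.211, v=1.140, θ₁=-0.228, ω₁=-1.463, θ₂=-0.140, ω₂=-0.303
apply F[13]=-10.000 → step 14: x=0.233, v=1.031, θ₁=-0.257, ω₁=-1.423, θ₂=-0.146, ω₂=-0.233
apply F[14]=-10.000 → step 15: x=0.252, v=0.925, θ₁=-0.285, ω₁=-1.400, θ₂=-0.150, ω₂=-0.147
apply F[15]=-10.000 → step 16: x=0.270, v=0.821, θ₁=-0.313, ω₁=-1.391, θ₂=-0.152, ω₂=-0.043
apply F[16]=-10.000 → step 17: x=0.285, v=0.718, θ₁=-0.341, ω₁=-1.398, θ₂=-0.151, ω₂=0.078
apply F[17]=-10.000 → step 18: x=0.298, v=0.617, θ₁=-0.369, ω₁=-1.420, θ₂=-0.148, ω₂=0.218
apply F[18]=-10.000 → step 19: x=0.310, v=0.517, θ₁=-0.398, ω₁=-1.456, θ₂=-0.142, ω₂=0.375
apply F[19]=-10.000 → step 20: x=0.319, v=0.418, θ₁=-0.428, ω₁=-1.505, θ₂=-0.133, ω₂=0.549
apply F[20]=-10.000 → step 21: x=0.326, v=0.320, θ₁=-0.458, ω₁=-1.566, θ₂=-0.120, ω₂=0.738
apply F[21]=-10.000 → step 22: x=0.332, v=0.221, θ₁=-0.490, ω₁=-1.638, θ₂=-0.104, ω₂=0.941
apply F[22]=-10.000 → step 23: x=0.335, v=0.122, θ₁=-0.524, ω₁=-1.717, θ₂=-0.083, ω₂=1.153
apply F[23]=-10.000 → step 24: x=0.337, v=0.022, θ₁=-0.559, ω₁=-1.802, θ₂=-0.057, ω₂=1.370
apply F[24]=-10.000 → step 25: x=0.336, v=-0.080, θ₁=-0.596, ω₁=-1.889, θ₂=-0.028, ω₂=1.589
apply F[25]=-10.000 → step 26: x=0.333, v=-0.183, θ₁=-0.635, ω₁=-1.976, θ₂=0.006, ω₂=1.804
apply F[26]=-10.000 → step 27: x=0.329, v=-0.288, θ₁=-0.675, ω₁=-2.061, θ₂=0.044, ω₂=2.011
apply F[27]=-10.000 → step 28: x=0.322, v=-0.394, θ₁=-0.717, ω₁=-2.141, θ₂=0.087, ω₂=2.209
apply F[28]=-10.000 → step 29: x=0.313, v=-0.503, θ₁=-0.761, ω₁=-2.216, θ₂=0.133, ω₂=2.395
apply F[29]=-10.000 → step 30: x=0.302, v=-0.613, θ₁=-0.806, ω₁=-2.285, θ₂=0.182, ω₂=2.569
Max |angle| over trajectory = 0.806 rad; bound = 0.548 → exceeded.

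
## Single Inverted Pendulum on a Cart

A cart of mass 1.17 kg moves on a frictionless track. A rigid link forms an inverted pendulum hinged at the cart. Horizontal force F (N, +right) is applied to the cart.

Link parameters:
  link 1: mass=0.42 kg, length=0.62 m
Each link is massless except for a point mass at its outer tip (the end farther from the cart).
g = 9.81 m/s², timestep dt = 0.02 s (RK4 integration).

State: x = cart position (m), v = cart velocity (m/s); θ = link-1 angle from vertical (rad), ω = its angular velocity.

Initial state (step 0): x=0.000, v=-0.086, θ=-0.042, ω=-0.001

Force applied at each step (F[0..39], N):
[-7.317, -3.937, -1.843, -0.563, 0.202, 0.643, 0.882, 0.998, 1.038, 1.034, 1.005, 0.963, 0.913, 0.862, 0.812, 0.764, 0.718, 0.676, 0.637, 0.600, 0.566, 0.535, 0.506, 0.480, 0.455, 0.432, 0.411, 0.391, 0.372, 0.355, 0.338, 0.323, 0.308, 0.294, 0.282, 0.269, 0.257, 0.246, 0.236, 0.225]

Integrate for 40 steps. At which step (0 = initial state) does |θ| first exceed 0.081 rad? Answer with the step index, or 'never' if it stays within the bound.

apply F[0]=-7.317 → step 1: x=-0.003, v=-0.208, θ=-0.040, ω=0.183
apply F[1]=-3.937 → step 2: x=-0.008, v=-0.273, θ=-0.036, ω=0.275
apply F[2]=-1.843 → step 3: x=-0.013, v=-0.302, θ=-0.030, ω=0.311
apply F[3]=-0.563 → step 4: x=-0.020, v=-0.310, θ=-0.023, ω=0.316
apply F[4]=+0.202 → step 5: x=-0.026, v=-0.305, θ=-0.017, ω=0.301
apply F[5]=+0.643 → step 6: x=-0.032, v=-0.293, θ=-0.012, ω=0.277
apply F[6]=+0.882 → step 7: x=-0.037, v=-0.277, θ=-0.006, ω=0.249
apply F[7]=+0.998 → step 8: x=-0.043, v=-0.260, θ=-0.002, ω=0.220
apply F[8]=+1.038 → step 9: x=-0.048, v=-0.242, θ=0.003, ω=0.192
apply F[9]=+1.034 → step 10: x=-0.052, v=-0.225, θ=0.006, ω=0.165
apply F[10]=+1.005 → step 11: x=-0.057, v=-0.208, θ=0.009, ω=0.141
apply F[11]=+0.963 → step 12: x=-0.061, v=-0.192, θ=0.012, ω=0.118
apply F[12]=+0.913 → step 13: x=-0.065, v=-0.178, θ=0.014, ω=0.099
apply F[13]=+0.862 → step 14: x=-0.068, v=-0.164, θ=0.016, ω=0.081
apply F[14]=+0.812 → step 15: x=-0.071, v=-0.151, θ=0.017, ω=0.066
apply F[15]=+0.764 → step 16: x=-0.074, v=-0.139, θ=0.018, ω=0.053
apply F[16]=+0.718 → step 17: x=-0.077, v=-0.128, θ=0.019, ω=0.041
apply F[17]=+0.676 → step 18: x=-0.079, v=-0.118, θ=0.020, ω=0.031
apply F[18]=+0.637 → step 19: x=-0.081, v=-0.109, θ=0.021, ω=0.022
apply F[19]=+0.600 → step 20: x=-0.083, v=-0.100, θ=0.021, ω=0.014
apply F[20]=+0.566 → step 21: x=-0.085, v=-0.092, θ=0.021, ω=0.008
apply F[21]=+0.535 → step 22: x=-0.087, v=-0.084, θ=0.021, ω=0.002
apply F[22]=+0.506 → step 23: x=-0.089, v=-0.077, θ=0.021, ω=-0.003
apply F[23]=+0.480 → step 24: x=-0.090, v=-0.070, θ=0.021, ω=-0.007
apply F[24]=+0.455 → step 25: x=-0.092, v=-0.064, θ=0.021, ω=-0.010
apply F[25]=+0.432 → step 26: x=-0.093, v=-0.058, θ=0.021, ω=-0.013
apply F[26]=+0.411 → step 27: x=-0.094, v=-0.052, θ=0.020, ω=-0.016
apply F[27]=+0.391 → step 28: x=-0.095, v=-0.047, θ=0.020, ω=-0.018
apply F[28]=+0.372 → step 29: x=-0.096, v=-0.042, θ=0.020, ω=-0.019
apply F[29]=+0.355 → step 30: x=-0.097, v=-0.038, θ=0.019, ω=-0.021
apply F[30]=+0.338 → step 31: x=-0.097, v=-0.033, θ=0.019, ω=-0.022
apply F[31]=+0.323 → step 32: x=-0.098, v=-0.029, θ=0.018, ω=-0.023
apply F[32]=+0.308 → step 33: x=-0.098, v=-0.025, θ=0.018, ω=-0.023
apply F[33]=+0.294 → step 34: x=-0.099, v=-0.021, θ=0.018, ω=-0.024
apply F[34]=+0.282 → step 35: x=-0.099, v=-0.018, θ=0.017, ω=-0.024
apply F[35]=+0.269 → step 36: x=-0.100, v=-0.014, θ=0.017, ω=-0.024
apply F[36]=+0.257 → step 37: x=-0.100, v=-0.011, θ=0.016, ω=-0.025
apply F[37]=+0.246 → step 38: x=-0.100, v=-0.008, θ=0.016, ω=-0.025
apply F[38]=+0.236 → step 39: x=-0.100, v=-0.005, θ=0.015, ω=-0.024
apply F[39]=+0.225 → step 40: x=-0.100, v=-0.002, θ=0.015, ω=-0.024
max |θ| = 0.042 ≤ 0.081 over all 41 states.

Answer: never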